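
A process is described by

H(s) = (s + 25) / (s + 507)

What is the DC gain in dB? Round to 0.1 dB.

-26.1 dB

H(0) = 1·25 / (507) ≈ 0.04931
20 log₁₀(0.04931) ≈ -26.14 dB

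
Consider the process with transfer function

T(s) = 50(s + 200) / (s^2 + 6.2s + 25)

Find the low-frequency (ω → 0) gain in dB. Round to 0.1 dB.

52.0 dB

T(0) = 50·200 / 25 = 400
20 log₁₀(400) ≈ 52.04 dB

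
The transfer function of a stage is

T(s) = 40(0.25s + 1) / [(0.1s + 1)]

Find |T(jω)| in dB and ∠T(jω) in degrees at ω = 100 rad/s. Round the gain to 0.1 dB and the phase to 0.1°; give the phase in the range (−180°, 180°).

40.0 dB, 3.4°

At ω = 100 rad/s:
zero (1 + j100·0.25) = 1 + j25 → |·| ≈ 25.02, ∠ ≈ 87.71°
pole (1 + j100·0.1) = 1 + j10 → |·| ≈ 10.05, ∠ ≈ 84.29°
|T| = 40 · 25.02 / (10.05) ≈ 99.582
Gain = 20 log₁₀(99.582) ≈ 39.96 dB
∠T = (87.71°) − (84.29°) = 3.42°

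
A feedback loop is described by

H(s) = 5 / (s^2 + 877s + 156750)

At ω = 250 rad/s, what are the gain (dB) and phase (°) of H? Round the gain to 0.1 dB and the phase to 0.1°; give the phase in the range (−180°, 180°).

Substitute s = j250:
Numerator: 5 = 5 + j0
Denominator: (j250)^2 + 877(j250) + 156750 = 94250 + j219250
|N| = √(5² + 0²) ≈ 5, ∠N ≈ 0.00°
|D| = √(94250² + 219250²) ≈ 2.3865e+05, ∠D ≈ 66.74°
|H| = 5 / 2.3865e+05 ≈ 2.0951e-05
Gain = 20 log₁₀(2.0951e-05) ≈ -93.58 dB
∠H = 0.00° − 66.74° = -66.74°

-93.6 dB, -66.7°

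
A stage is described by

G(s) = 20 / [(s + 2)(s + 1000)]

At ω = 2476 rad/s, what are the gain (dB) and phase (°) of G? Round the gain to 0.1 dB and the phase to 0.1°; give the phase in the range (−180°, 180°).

-110.4 dB, -158.0°

At s = jω = j2476:
pole (s+2): 2 + j2476 → |·| = √(2²+2476²) = √6130580 ≈ 2476, ∠ = arctan(2476/2) ≈ 89.95°
pole (s+1000): 1000 + j2476 → |·| = √(1000²+2476²) = √7130576 ≈ 2670.3, ∠ = arctan(2476/1000) ≈ 68.01°
|G| = 20 / 6.6117e+06 ≈ 3.0249e-06
Gain = 20 log₁₀(3.0249e-06) ≈ -110.39 dB
∠G = 0.00° − 157.96° = -157.96°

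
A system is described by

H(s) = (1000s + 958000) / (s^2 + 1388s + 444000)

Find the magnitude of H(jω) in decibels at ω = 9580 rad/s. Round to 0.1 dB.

Substitute s = j9580:
Numerator: 1000(j9580) + 958000 = 958000 + j9580000
Denominator: (j9580)^2 + 1388(j9580) + 444000 = -91332400 + j13297040
|N| = √(958000² + 9580000²) ≈ 9.6278e+06, ∠N ≈ 84.29°
|D| = √(91332400² + 13297040²) ≈ 9.2295e+07, ∠D ≈ 171.72°
|H| = 9.6278e+06 / 9.2295e+07 ≈ 0.10432
Gain = 20 log₁₀(0.10432) ≈ -19.63 dB

-19.6 dB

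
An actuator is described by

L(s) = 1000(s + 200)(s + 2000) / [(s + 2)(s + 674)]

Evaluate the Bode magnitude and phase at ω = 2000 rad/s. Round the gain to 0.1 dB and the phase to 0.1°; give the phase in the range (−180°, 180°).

62.6 dB, -32.0°

At s = jω = j2000:
zero (s+200): 200 + j2000 → |·| = √(200²+2000²) = √4040000 ≈ 2010, ∠ = arctan(2000/200) ≈ 84.29°
zero (s+2000): 2000 + j2000 → |·| = √(2000²+2000²) = √8000000 ≈ 2828.4, ∠ = arctan(2000/2000) ≈ 45.00°
pole (s+2): 2 + j2000 → |·| = √(2²+2000²) = √4000004 ≈ 2000, ∠ = arctan(2000/2) ≈ 89.94°
pole (s+674): 674 + j2000 → |·| = √(674²+2000²) = √4454276 ≈ 2110.5, ∠ = arctan(2000/674) ≈ 71.38°
|L| = 1000 · 5.6851e+06 / 4.221e+06 ≈ 1346.9
Gain = 20 log₁₀(1346.9) ≈ 62.59 dB
∠L = 129.29° − 161.32° = -32.03°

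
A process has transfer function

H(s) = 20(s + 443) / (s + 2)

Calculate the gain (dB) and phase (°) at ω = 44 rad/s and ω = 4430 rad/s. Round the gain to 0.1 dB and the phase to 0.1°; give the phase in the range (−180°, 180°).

ω = 44: 46.1 dB, -81.7°; ω = 4430: 26.1 dB, -5.7°

At s = jω = j44:
zero (s+443): 443 + j44 → |·| = √(443²+44²) = √198185 ≈ 445.18, ∠ = arctan(44/443) ≈ 5.67°
pole (s+2): 2 + j44 → |·| = √(2²+44²) = √1940 ≈ 44.045, ∠ = arctan(44/2) ≈ 87.40°
|H| = 20 · 445.18 / 44.045 ≈ 202.15
Gain = 20 log₁₀(202.15) ≈ 46.11 dB
∠H = 5.67° − 87.40° = -81.73°

At s = jω = j4430:
zero (s+443): 443 + j4430 → |·| = √(443²+4430²) = √19821149 ≈ 4452.1, ∠ = arctan(4430/443) ≈ 84.29°
pole (s+2): 2 + j4430 → |·| = √(2²+4430²) = √19624904 ≈ 4430, ∠ = arctan(4430/2) ≈ 89.97°
|H| = 20 · 4452.1 / 4430 ≈ 20.1
Gain = 20 log₁₀(20.1) ≈ 26.06 dB
∠H = 84.29° − 89.97° = -5.68°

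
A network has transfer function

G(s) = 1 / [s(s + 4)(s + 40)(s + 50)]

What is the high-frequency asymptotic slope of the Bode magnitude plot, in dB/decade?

-80 dB/decade

Each pole contributes −20 dB/decade at high frequency; each zero contributes +20 dB/decade.
Net: 0 zero(s) − 4 pole(s) → -80 dB/decade.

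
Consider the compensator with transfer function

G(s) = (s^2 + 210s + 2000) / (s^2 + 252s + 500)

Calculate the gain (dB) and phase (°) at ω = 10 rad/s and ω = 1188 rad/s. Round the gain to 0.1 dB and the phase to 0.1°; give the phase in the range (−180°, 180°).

ω = 10: 0.9 dB, -33.1°; ω = 1188: -0.1 dB, 1.9°

Substitute s = j10:
Numerator: (j10)^2 + 210(j10) + 2000 = 1900 + j2100
Denominator: (j10)^2 + 252(j10) + 500 = 400 + j2520
|N| = √(1900² + 2100²) ≈ 2832, ∠N ≈ 47.86°
|D| = √(400² + 2520²) ≈ 2551.5, ∠D ≈ 80.98°
|G| = 2832 / 2551.5 ≈ 1.1099
Gain = 20 log₁₀(1.1099) ≈ 0.91 dB
∠G = 47.86° − 80.98° = -33.12°

Substitute s = j1188:
Numerator: (j1188)^2 + 210(j1188) + 2000 = -1409344 + j249480
Denominator: (j1188)^2 + 252(j1188) + 500 = -1410844 + j299376
|N| = √(1409344² + 249480²) ≈ 1.4313e+06, ∠N ≈ 169.96°
|D| = √(1410844² + 299376²) ≈ 1.4423e+06, ∠D ≈ 168.02°
|G| = 1.4313e+06 / 1.4423e+06 ≈ 0.99237
Gain = 20 log₁₀(0.99237) ≈ -0.07 dB
∠G = 169.96° − 168.02° = 1.94°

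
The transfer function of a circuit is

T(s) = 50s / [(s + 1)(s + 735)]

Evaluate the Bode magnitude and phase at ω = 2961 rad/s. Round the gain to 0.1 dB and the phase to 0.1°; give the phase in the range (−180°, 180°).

-35.7 dB, -76.0°

At s = jω = j2961:
zero at origin: s = j2961 → |·| = 2961, ∠ = 90.00°
pole (s+1): 1 + j2961 → |·| = √(1²+2961²) = √8767522 ≈ 2961, ∠ = arctan(2961/1) ≈ 89.98°
pole (s+735): 735 + j2961 → |·| = √(735²+2961²) = √9307746 ≈ 3050.9, ∠ = arctan(2961/735) ≈ 76.06°
|T| = 50 · 2961 / 9.0337e+06 ≈ 0.016389
Gain = 20 log₁₀(0.016389) ≈ -35.71 dB
∠T = 90.00° − 166.04° = -76.04°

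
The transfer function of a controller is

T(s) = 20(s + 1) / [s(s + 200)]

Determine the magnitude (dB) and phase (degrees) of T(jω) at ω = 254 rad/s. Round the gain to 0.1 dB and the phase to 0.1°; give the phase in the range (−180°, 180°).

-24.2 dB, -52.0°

At s = jω = j254:
zero (s+1): 1 + j254 → |·| = √(1²+254²) = √64517 ≈ 254, ∠ = arctan(254/1) ≈ 89.77°
pole (s+200): 200 + j254 → |·| = √(200²+254²) = √104516 ≈ 323.29, ∠ = arctan(254/200) ≈ 51.78°
pole at origin: |s| = 254, ∠ = 90.00° (in denominator)
|T| = 20 · 254 / 82116 ≈ 0.061864
Gain = 20 log₁₀(0.061864) ≈ -24.17 dB
∠T = 89.77° − 141.78° = -52.01°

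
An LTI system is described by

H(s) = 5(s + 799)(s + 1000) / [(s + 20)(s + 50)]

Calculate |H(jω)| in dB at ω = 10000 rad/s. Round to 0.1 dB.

14.1 dB

At s = jω = j10000:
zero (s+799): 799 + j10000 → |·| = √(799²+10000²) = √100638401 ≈ 10032, ∠ = arctan(10000/799) ≈ 85.43°
zero (s+1000): 1000 + j10000 → |·| = √(1000²+10000²) = √101000000 ≈ 10050, ∠ = arctan(10000/1000) ≈ 84.29°
pole (s+20): 20 + j10000 → |·| = √(20²+10000²) = √100000400 ≈ 10000, ∠ = arctan(10000/20) ≈ 89.89°
pole (s+50): 50 + j10000 → |·| = √(50²+10000²) = √100002500 ≈ 10000, ∠ = arctan(10000/50) ≈ 89.71°
|H| = 5 · 1.0082e+08 / 1e+08 ≈ 5.041
Gain = 20 log₁₀(5.041) ≈ 14.05 dB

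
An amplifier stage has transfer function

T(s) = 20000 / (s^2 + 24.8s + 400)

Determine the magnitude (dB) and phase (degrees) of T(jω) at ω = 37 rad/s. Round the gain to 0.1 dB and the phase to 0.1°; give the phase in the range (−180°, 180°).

At s = jω = j37:
quadratic: (j37)² + 24.8·j37 + 400 = -969 + j917.6 → |·| ≈ 1334.5, ∠ ≈ 136.56°
|T| = 20000 / 1334.5 ≈ 14.987
Gain = 20 log₁₀(14.987) ≈ 23.51 dB
∠T = 0.00° − 136.56° = -136.56°

23.5 dB, -136.6°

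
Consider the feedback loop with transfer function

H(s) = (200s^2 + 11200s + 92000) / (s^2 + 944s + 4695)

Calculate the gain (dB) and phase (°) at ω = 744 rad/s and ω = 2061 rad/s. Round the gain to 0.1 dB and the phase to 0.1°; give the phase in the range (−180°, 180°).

ω = 744: 41.9 dB, 47.7°; ω = 2061: 45.2 dB, 23.1°

Substitute s = j744:
Numerator: 200(j744)^2 + 11200(j744) + 92000 = -110615200 + j8332800
Denominator: (j744)^2 + 944(j744) + 4695 = -548841 + j702336
|N| = √(110615200² + 8332800²) ≈ 1.1093e+08, ∠N ≈ 175.69°
|D| = √(548841² + 702336²) ≈ 8.9135e+05, ∠D ≈ 128.01°
|H| = 1.1093e+08 / 8.9135e+05 ≈ 124.45
Gain = 20 log₁₀(124.45) ≈ 41.90 dB
∠H = 175.69° − 128.01° = 47.68°

Substitute s = j2061:
Numerator: 200(j2061)^2 + 11200(j2061) + 92000 = -849452200 + j23083200
Denominator: (j2061)^2 + 944(j2061) + 4695 = -4243026 + j1945584
|N| = √(849452200² + 23083200²) ≈ 8.4977e+08, ∠N ≈ 178.44°
|D| = √(4243026² + 1945584²) ≈ 4.6678e+06, ∠D ≈ 155.37°
|H| = 8.4977e+08 / 4.6678e+06 ≈ 182.05
Gain = 20 log₁₀(182.05) ≈ 45.20 dB
∠H = 178.44° − 155.37° = 23.07°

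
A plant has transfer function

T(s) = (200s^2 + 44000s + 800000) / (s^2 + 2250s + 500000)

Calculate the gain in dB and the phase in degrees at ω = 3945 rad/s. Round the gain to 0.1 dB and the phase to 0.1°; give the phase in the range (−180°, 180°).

45.0 dB, 27.3°

Substitute s = j3945:
Numerator: 200(j3945)^2 + 44000(j3945) + 800000 = -3111805000 + j173580000
Denominator: (j3945)^2 + 2250(j3945) + 500000 = -15063025 + j8876250
|N| = √(3111805000² + 173580000²) ≈ 3.1166e+09, ∠N ≈ 176.81°
|D| = √(15063025² + 8876250²) ≈ 1.7484e+07, ∠D ≈ 149.49°
|T| = 3.1166e+09 / 1.7484e+07 ≈ 178.25
Gain = 20 log₁₀(178.25) ≈ 45.02 dB
∠T = 176.81° − 149.49° = 27.32°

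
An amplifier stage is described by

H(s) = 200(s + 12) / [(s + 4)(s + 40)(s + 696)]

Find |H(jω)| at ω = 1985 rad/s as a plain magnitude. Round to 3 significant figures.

At s = jω = j1985:
zero (s+12): 12 + j1985 → |·| = √(12²+1985²) = √3940369 ≈ 1985, ∠ = arctan(1985/12) ≈ 89.65°
pole (s+4): 4 + j1985 → |·| = √(4²+1985²) = √3940241 ≈ 1985, ∠ = arctan(1985/4) ≈ 89.88°
pole (s+40): 40 + j1985 → |·| = √(40²+1985²) = √3941825 ≈ 1985.4, ∠ = arctan(1985/40) ≈ 88.85°
pole (s+696): 696 + j1985 → |·| = √(696²+1985²) = √4424641 ≈ 2103.5, ∠ = arctan(1985/696) ≈ 70.68°
|H| = 200 · 1985 / 8.2899e+09 ≈ 4.789e-05

4.79e-05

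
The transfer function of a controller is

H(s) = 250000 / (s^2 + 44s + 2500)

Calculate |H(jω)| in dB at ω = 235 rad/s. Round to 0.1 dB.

13.4 dB

At s = jω = j235:
quadratic: (j235)² + 44·j235 + 2500 = -52725 + j10340 → |·| ≈ 53729, ∠ ≈ 168.90°
|H| = 250000 / 53729 ≈ 4.653
Gain = 20 log₁₀(4.653) ≈ 13.35 dB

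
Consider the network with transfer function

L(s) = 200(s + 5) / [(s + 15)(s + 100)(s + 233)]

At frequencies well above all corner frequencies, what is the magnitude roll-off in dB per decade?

Each pole contributes −20 dB/decade at high frequency; each zero contributes +20 dB/decade.
Net: 1 zero(s) − 3 pole(s) → -40 dB/decade.

-40 dB/decade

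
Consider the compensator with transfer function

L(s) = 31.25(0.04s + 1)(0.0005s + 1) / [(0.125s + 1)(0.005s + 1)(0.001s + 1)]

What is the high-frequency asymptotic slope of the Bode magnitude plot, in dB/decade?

-20 dB/decade

Each pole contributes −20 dB/decade at high frequency; each zero contributes +20 dB/decade.
Net: 2 zero(s) − 3 pole(s) → -20 dB/decade.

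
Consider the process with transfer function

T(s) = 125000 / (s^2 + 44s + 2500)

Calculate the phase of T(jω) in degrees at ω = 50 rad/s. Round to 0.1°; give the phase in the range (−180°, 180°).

-90.0°

At s = jω = j50:
quadratic: (j50)² + 44·j50 + 2500 = 0 + j2200 → |·| ≈ 2200, ∠ ≈ 90.00°
∠T = 0.00° − 90.00° = -90.00°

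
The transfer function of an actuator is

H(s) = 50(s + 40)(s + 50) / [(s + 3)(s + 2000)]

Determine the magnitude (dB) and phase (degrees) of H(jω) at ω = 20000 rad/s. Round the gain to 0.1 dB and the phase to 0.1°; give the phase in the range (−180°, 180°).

33.9 dB, 5.5°

At s = jω = j20000:
zero (s+40): 40 + j20000 → |·| = √(40²+20000²) = √400001600 ≈ 20000, ∠ = arctan(20000/40) ≈ 89.89°
zero (s+50): 50 + j20000 → |·| = √(50²+20000²) = √400002500 ≈ 20000, ∠ = arctan(20000/50) ≈ 89.86°
pole (s+3): 3 + j20000 → |·| = √(3²+20000²) = √400000009 ≈ 20000, ∠ = arctan(20000/3) ≈ 89.99°
pole (s+2000): 2000 + j20000 → |·| = √(2000²+20000²) = √404000000 ≈ 20100, ∠ = arctan(20000/2000) ≈ 84.29°
|H| = 50 · 4e+08 / 4.02e+08 ≈ 49.751
Gain = 20 log₁₀(49.751) ≈ 33.94 dB
∠H = 179.75° − 174.28° = 5.47°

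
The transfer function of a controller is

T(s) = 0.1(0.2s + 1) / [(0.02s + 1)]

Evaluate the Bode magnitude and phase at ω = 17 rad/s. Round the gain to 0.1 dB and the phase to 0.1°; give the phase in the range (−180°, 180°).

At ω = 17 rad/s:
zero (1 + j17·0.2) = 1 + j3.4 → |·| ≈ 3.544, ∠ ≈ 73.61°
pole (1 + j17·0.02) = 1 + j0.34 → |·| ≈ 1.0562, ∠ ≈ 18.78°
|T| = 0.1 · 3.544 / (1.0562) ≈ 0.33554
Gain = 20 log₁₀(0.33554) ≈ -9.49 dB
∠T = (73.61°) − (18.78°) = 54.83°

-9.5 dB, 54.8°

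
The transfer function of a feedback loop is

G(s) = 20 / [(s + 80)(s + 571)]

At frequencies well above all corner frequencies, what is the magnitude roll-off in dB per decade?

-40 dB/decade

Each pole contributes −20 dB/decade at high frequency; each zero contributes +20 dB/decade.
Net: 0 zero(s) − 2 pole(s) → -40 dB/decade.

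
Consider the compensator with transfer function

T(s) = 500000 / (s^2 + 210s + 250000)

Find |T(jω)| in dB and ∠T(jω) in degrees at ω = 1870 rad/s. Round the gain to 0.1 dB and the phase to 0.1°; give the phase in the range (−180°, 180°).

-16.3 dB, -173.1°

At s = jω = j1870:
quadratic: (j1870)² + 210·j1870 + 250000 = -3246900 + j392700 → |·| ≈ 3.2706e+06, ∠ ≈ 173.10°
|T| = 500000 / 3.2706e+06 ≈ 0.15288
Gain = 20 log₁₀(0.15288) ≈ -16.31 dB
∠T = 0.00° − 173.10° = -173.10°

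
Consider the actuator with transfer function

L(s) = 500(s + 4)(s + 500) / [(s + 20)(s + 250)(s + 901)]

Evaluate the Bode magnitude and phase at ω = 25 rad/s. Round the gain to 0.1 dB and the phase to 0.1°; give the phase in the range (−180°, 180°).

At s = jω = j25:
zero (s+4): 4 + j25 → |·| = √(4²+25²) = √641 ≈ 25.318, ∠ = arctan(25/4) ≈ 80.91°
zero (s+500): 500 + j25 → |·| = √(500²+25²) = √250625 ≈ 500.62, ∠ = arctan(25/500) ≈ 2.86°
pole (s+20): 20 + j25 → |·| = √(20²+25²) = √1025 ≈ 32.016, ∠ = arctan(25/20) ≈ 51.34°
pole (s+250): 250 + j25 → |·| = √(250²+25²) = √63125 ≈ 251.25, ∠ = arctan(25/250) ≈ 5.71°
pole (s+901): 901 + j25 → |·| = √(901²+25²) = √812426 ≈ 901.35, ∠ = arctan(25/901) ≈ 1.59°
|L| = 500 · 12675 / 7.2505e+06 ≈ 0.87408
Gain = 20 log₁₀(0.87408) ≈ -1.17 dB
∠L = 83.77° − 58.64° = 25.13°

-1.2 dB, 25.1°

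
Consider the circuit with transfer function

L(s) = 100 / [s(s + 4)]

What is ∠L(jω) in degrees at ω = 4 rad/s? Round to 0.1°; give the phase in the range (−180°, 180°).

At s = jω = j4:
pole (s+4): 4 + j4 → |·| = √(4²+4²) = √32 ≈ 5.6569, ∠ = arctan(4/4) ≈ 45.00°
pole at origin: |s| = 4, ∠ = 90.00° (in denominator)
∠L = 0.00° − 135.00° = -135.00°

-135.0°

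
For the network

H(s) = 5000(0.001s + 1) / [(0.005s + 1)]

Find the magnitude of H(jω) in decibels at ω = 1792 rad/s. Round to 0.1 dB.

At ω = 1792 rad/s:
zero (1 + j1792·0.001) = 1 + j1.792 → |·| ≈ 2.0521, ∠ ≈ 60.84°
pole (1 + j1792·0.005) = 1 + j8.96 → |·| ≈ 9.0156, ∠ ≈ 83.63°
|H| = 5000 · 2.0521 / (9.0156) ≈ 1138.1
Gain = 20 log₁₀(1138.1) ≈ 61.12 dB

61.1 dB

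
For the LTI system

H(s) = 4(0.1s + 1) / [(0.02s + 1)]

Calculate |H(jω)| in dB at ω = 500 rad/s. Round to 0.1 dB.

26.0 dB

At ω = 500 rad/s:
zero (1 + j500·0.1) = 1 + j50 → |·| ≈ 50.01, ∠ ≈ 88.85°
pole (1 + j500·0.02) = 1 + j10 → |·| ≈ 10.05, ∠ ≈ 84.29°
|H| = 4 · 50.01 / (10.05) ≈ 19.904
Gain = 20 log₁₀(19.904) ≈ 25.98 dB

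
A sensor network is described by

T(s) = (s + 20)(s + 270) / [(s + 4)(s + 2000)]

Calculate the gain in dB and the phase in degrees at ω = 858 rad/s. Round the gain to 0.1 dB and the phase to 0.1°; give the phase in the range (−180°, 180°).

-7.7 dB, 48.2°

At s = jω = j858:
zero (s+20): 20 + j858 → |·| = √(20²+858²) = √736564 ≈ 858.23, ∠ = arctan(858/20) ≈ 88.66°
zero (s+270): 270 + j858 → |·| = √(270²+858²) = √809064 ≈ 899.48, ∠ = arctan(858/270) ≈ 72.53°
pole (s+4): 4 + j858 → |·| = √(4²+858²) = √736180 ≈ 858.01, ∠ = arctan(858/4) ≈ 89.73°
pole (s+2000): 2000 + j858 → |·| = √(2000²+858²) = √4736164 ≈ 2176.3, ∠ = arctan(858/2000) ≈ 23.22°
|T| = 1 · 7.7196e+05 / 1.8673e+06 ≈ 0.41341
Gain = 20 log₁₀(0.41341) ≈ -7.67 dB
∠T = 161.19° − 112.95° = 48.24°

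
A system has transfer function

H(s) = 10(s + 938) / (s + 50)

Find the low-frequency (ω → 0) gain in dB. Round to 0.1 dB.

H(0) = 10·938 / (50) = 187.6
20 log₁₀(187.6) ≈ 45.46 dB

45.5 dB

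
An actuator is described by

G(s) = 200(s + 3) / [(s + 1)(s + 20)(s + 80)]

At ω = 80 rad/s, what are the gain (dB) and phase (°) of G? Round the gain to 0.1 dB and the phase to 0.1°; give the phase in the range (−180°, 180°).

At s = jω = j80:
zero (s+3): 3 + j80 → |·| = √(3²+80²) = √6409 ≈ 80.056, ∠ = arctan(80/3) ≈ 87.85°
pole (s+1): 1 + j80 → |·| = √(1²+80²) = √6401 ≈ 80.006, ∠ = arctan(80/1) ≈ 89.28°
pole (s+20): 20 + j80 → |·| = √(20²+80²) = √6800 ≈ 82.462, ∠ = arctan(80/20) ≈ 75.96°
pole (s+80): 80 + j80 → |·| = √(80²+80²) = √12800 ≈ 113.14, ∠ = arctan(80/80) ≈ 45.00°
|G| = 200 · 80.056 / 7.4644e+05 ≈ 0.02145
Gain = 20 log₁₀(0.02145) ≈ -33.37 dB
∠G = 87.85° − 210.24° = -122.39°

-33.4 dB, -122.4°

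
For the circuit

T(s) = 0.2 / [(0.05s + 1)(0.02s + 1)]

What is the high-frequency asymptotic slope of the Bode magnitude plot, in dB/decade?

-40 dB/decade

Each pole contributes −20 dB/decade at high frequency; each zero contributes +20 dB/decade.
Net: 0 zero(s) − 2 pole(s) → -40 dB/decade.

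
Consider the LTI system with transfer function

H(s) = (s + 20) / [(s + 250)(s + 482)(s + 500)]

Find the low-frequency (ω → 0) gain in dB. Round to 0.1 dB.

-129.6 dB

H(0) = 1·20 / (250·482·500) ≈ 3.3195e-07
20 log₁₀(3.3195e-07) ≈ -129.58 dB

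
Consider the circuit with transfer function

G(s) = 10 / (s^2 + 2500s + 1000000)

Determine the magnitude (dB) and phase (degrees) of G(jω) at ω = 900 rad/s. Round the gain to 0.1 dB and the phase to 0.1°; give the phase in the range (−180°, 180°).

-107.1 dB, -85.2°

Substitute s = j900:
Numerator: 10 = 10 + j0
Denominator: (j900)^2 + 2500(j900) + 1000000 = 190000 + j2250000
|N| = √(10² + 0²) ≈ 10, ∠N ≈ 0.00°
|D| = √(190000² + 2250000²) ≈ 2.258e+06, ∠D ≈ 85.17°
|G| = 10 / 2.258e+06 ≈ 4.4287e-06
Gain = 20 log₁₀(4.4287e-06) ≈ -107.07 dB
∠G = 0.00° − 85.17° = -85.17°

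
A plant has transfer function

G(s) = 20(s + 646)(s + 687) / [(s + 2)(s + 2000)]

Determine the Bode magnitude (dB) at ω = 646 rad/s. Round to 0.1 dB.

At s = jω = j646:
zero (s+646): 646 + j646 → |·| = √(646²+646²) = √834632 ≈ 913.58, ∠ = arctan(646/646) ≈ 45.00°
zero (s+687): 687 + j646 → |·| = √(687²+646²) = √889285 ≈ 943.02, ∠ = arctan(646/687) ≈ 43.24°
pole (s+2): 2 + j646 → |·| = √(2²+646²) = √417320 ≈ 646, ∠ = arctan(646/2) ≈ 89.82°
pole (s+2000): 2000 + j646 → |·| = √(2000²+646²) = √4417316 ≈ 2101.7, ∠ = arctan(646/2000) ≈ 17.90°
|G| = 20 · 8.6152e+05 / 1.3577e+06 ≈ 12.691
Gain = 20 log₁₀(12.691) ≈ 22.07 dB

22.1 dB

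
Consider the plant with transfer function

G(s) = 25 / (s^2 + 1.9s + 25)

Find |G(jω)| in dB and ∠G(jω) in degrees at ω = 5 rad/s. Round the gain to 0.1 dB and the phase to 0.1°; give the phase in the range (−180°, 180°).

At s = jω = j5:
quadratic: (j5)² + 1.9·j5 + 25 = 0 + j9.5 → |·| ≈ 9.5, ∠ ≈ 90.00°
|G| = 25 / 9.5 ≈ 2.6316
Gain = 20 log₁₀(2.6316) ≈ 8.40 dB
∠G = 0.00° − 90.00° = -90.00°

8.4 dB, -90.0°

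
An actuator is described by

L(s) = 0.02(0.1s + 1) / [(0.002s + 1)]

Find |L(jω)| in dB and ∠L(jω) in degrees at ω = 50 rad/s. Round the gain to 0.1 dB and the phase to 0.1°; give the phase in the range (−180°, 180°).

At ω = 50 rad/s:
zero (1 + j50·0.1) = 1 + j5 → |·| ≈ 5.099, ∠ ≈ 78.69°
pole (1 + j50·0.002) = 1 + j0.1 → |·| ≈ 1.005, ∠ ≈ 5.71°
|L| = 0.02 · 5.099 / (1.005) ≈ 0.10147
Gain = 20 log₁₀(0.10147) ≈ -19.87 dB
∠L = (78.69°) − (5.71°) = 72.98°

-19.9 dB, 73.0°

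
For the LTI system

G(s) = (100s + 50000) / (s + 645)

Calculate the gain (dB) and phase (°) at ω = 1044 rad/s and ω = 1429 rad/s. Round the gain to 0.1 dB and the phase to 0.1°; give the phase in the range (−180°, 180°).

Substitute s = j1044:
Numerator: 100(j1044) + 50000 = 50000 + j104400
Denominator: (j1044) + 645 = 645 + j1044
|N| = √(50000² + 104400²) ≈ 1.1576e+05, ∠N ≈ 64.41°
|D| = √(645² + 1044²) ≈ 1227.2, ∠D ≈ 58.29°
|G| = 1.1576e+05 / 1227.2 ≈ 94.329
Gain = 20 log₁₀(94.329) ≈ 39.49 dB
∠G = 64.41° − 58.29° = 6.12°

Substitute s = j1429:
Numerator: 100(j1429) + 50000 = 50000 + j142900
Denominator: (j1429) + 645 = 645 + j1429
|N| = √(50000² + 142900²) ≈ 1.5139e+05, ∠N ≈ 70.72°
|D| = √(645² + 1429²) ≈ 1567.8, ∠D ≈ 65.71°
|G| = 1.5139e+05 / 1567.8 ≈ 96.562
Gain = 20 log₁₀(96.562) ≈ 39.70 dB
∠G = 70.72° − 65.71° = 5.01°

ω = 1044: 39.5 dB, 6.1°; ω = 1429: 39.7 dB, 5.0°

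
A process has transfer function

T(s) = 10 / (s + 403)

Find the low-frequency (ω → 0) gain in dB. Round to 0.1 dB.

T(0) = 10 / 403 ≈ 0.024814
20 log₁₀(0.024814) ≈ -32.11 dB

-32.1 dB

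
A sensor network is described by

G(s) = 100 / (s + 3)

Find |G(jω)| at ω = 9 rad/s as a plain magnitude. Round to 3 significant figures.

Substitute s = j9:
Numerator: 100 = 100 + j0
Denominator: (j9) + 3 = 3 + j9
|N| = √(100² + 0²) ≈ 100, ∠N ≈ 0.00°
|D| = √(3² + 9²) ≈ 9.4868, ∠D ≈ 71.57°
|G| = 100 / 9.4868 ≈ 10.541

10.5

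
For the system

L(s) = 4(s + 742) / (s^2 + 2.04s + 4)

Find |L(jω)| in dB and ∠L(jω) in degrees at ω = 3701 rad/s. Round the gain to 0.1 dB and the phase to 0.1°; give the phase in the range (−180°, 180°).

At s = jω = j3701:
zero (s+742): 742 + j3701 → |·| = √(742²+3701²) = √14247965 ≈ 3774.6, ∠ = arctan(3701/742) ≈ 78.66°
quadratic: (j3701)² + 2.04·j3701 + 4 = -13697397 + j7550.04 → |·| ≈ 1.3697e+07, ∠ ≈ 179.97°
|L| = 4 · 3774.6 / 1.3697e+07 ≈ 0.0011023
Gain = 20 log₁₀(0.0011023) ≈ -59.15 dB
∠L = 78.66° − 179.97° = -101.31°

-59.2 dB, -101.3°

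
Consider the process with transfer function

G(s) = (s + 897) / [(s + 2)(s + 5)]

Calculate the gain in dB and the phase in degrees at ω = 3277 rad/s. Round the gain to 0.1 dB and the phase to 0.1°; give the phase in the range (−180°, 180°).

At s = jω = j3277:
zero (s+897): 897 + j3277 → |·| = √(897²+3277²) = √11543338 ≈ 3397.5, ∠ = arctan(3277/897) ≈ 74.69°
pole (s+2): 2 + j3277 → |·| = √(2²+3277²) = √10738733 ≈ 3277, ∠ = arctan(3277/2) ≈ 89.97°
pole (s+5): 5 + j3277 → |·| = √(5²+3277²) = √10738754 ≈ 3277, ∠ = arctan(3277/5) ≈ 89.91°
|G| = 1 · 3397.5 / 1.0739e+07 ≈ 0.00031637
Gain = 20 log₁₀(0.00031637) ≈ -70.00 dB
∠G = 74.69° − 179.88° = -105.19°

-70.0 dB, -105.2°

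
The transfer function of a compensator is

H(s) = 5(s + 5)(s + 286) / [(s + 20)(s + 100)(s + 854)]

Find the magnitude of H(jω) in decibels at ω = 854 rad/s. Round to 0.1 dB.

-47.3 dB

At s = jω = j854:
zero (s+5): 5 + j854 → |·| = √(5²+854²) = √729341 ≈ 854.01, ∠ = arctan(854/5) ≈ 89.66°
zero (s+286): 286 + j854 → |·| = √(286²+854²) = √811112 ≈ 900.62, ∠ = arctan(854/286) ≈ 71.48°
pole (s+20): 20 + j854 → |·| = √(20²+854²) = √729716 ≈ 854.23, ∠ = arctan(854/20) ≈ 88.66°
pole (s+100): 100 + j854 → |·| = √(100²+854²) = √739316 ≈ 859.83, ∠ = arctan(854/100) ≈ 83.32°
pole (s+854): 854 + j854 → |·| = √(854²+854²) = √1458632 ≈ 1207.7, ∠ = arctan(854/854) ≈ 45.00°
|H| = 5 · 7.6914e+05 / 8.8705e+08 ≈ 0.0043354
Gain = 20 log₁₀(0.0043354) ≈ -47.26 dB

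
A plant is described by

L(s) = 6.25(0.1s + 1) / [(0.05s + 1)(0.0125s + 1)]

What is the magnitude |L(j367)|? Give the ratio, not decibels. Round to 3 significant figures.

At ω = 367 rad/s:
zero (1 + j367·0.1) = 1 + j36.7 → |·| ≈ 36.714, ∠ ≈ 88.44°
pole (1 + j367·0.05) = 1 + j18.35 → |·| ≈ 18.377, ∠ ≈ 86.88°
pole (1 + j367·0.0125) = 1 + j4.5875 → |·| ≈ 4.6952, ∠ ≈ 77.70°
|L| = 6.25 · 36.714 / (18.377 · 4.6952) ≈ 2.6594

2.66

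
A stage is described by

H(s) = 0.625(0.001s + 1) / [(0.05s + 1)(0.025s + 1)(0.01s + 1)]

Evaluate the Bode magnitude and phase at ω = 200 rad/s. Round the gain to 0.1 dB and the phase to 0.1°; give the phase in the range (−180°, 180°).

-45.1 dB, 144.9°

At ω = 200 rad/s:
zero (1 + j200·0.001) = 1 + j0.2 → |·| ≈ 1.0198, ∠ ≈ 11.31°
pole (1 + j200·0.05) = 1 + j10 → |·| ≈ 10.05, ∠ ≈ 84.29°
pole (1 + j200·0.025) = 1 + j5 → |·| ≈ 5.099, ∠ ≈ 78.69°
pole (1 + j200·0.01) = 1 + j2 → |·| ≈ 2.2361, ∠ ≈ 63.43°
|H| = 0.625 · 1.0198 / (10.05 · 5.099 · 2.2361) ≈ 0.0055623
Gain = 20 log₁₀(0.0055623) ≈ -45.09 dB
∠H = (11.31°) − (84.29° + 78.69° + 63.43°) = -215.10° ≡ 144.90° (principal value)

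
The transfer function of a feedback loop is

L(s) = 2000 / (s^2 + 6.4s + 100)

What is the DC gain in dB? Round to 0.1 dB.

26.0 dB

L(0) = 2000 / 100 = 20
20 log₁₀(20) ≈ 26.02 dB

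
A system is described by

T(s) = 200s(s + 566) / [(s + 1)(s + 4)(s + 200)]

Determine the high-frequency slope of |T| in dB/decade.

-20 dB/decade

Each pole contributes −20 dB/decade at high frequency; each zero contributes +20 dB/decade.
Net: 2 zero(s) − 3 pole(s) → -20 dB/decade.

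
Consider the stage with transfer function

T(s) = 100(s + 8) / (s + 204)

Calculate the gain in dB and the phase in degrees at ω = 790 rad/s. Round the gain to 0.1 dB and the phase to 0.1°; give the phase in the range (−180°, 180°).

39.7 dB, 13.9°

At s = jω = j790:
zero (s+8): 8 + j790 → |·| = √(8²+790²) = √624164 ≈ 790.04, ∠ = arctan(790/8) ≈ 89.42°
pole (s+204): 204 + j790 → |·| = √(204²+790²) = √665716 ≈ 815.91, ∠ = arctan(790/204) ≈ 75.52°
|T| = 100 · 790.04 / 815.91 ≈ 96.829
Gain = 20 log₁₀(96.829) ≈ 39.72 dB
∠T = 89.42° − 75.52° = 13.90°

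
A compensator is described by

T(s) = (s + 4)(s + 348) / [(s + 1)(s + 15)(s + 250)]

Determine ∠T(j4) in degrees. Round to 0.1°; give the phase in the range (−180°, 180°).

At s = jω = j4:
zero (s+4): 4 + j4 → |·| = √(4²+4²) = √32 ≈ 5.6569, ∠ = arctan(4/4) ≈ 45.00°
zero (s+348): 348 + j4 → |·| = √(348²+4²) = √121120 ≈ 348.02, ∠ = arctan(4/348) ≈ 0.66°
pole (s+1): 1 + j4 → |·| = √(1²+4²) = √17 ≈ 4.1231, ∠ = arctan(4/1) ≈ 75.96°
pole (s+15): 15 + j4 → |·| = √(15²+4²) = √241 ≈ 15.524, ∠ = arctan(4/15) ≈ 14.93°
pole (s+250): 250 + j4 → |·| = √(250²+4²) = √62516 ≈ 250.03, ∠ = arctan(4/250) ≈ 0.92°
∠T = 45.66° − 91.81° = -46.15°

-46.2°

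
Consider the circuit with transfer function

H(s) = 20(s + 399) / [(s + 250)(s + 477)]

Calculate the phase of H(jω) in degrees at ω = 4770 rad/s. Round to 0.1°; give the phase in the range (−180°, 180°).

-86.1°

At s = jω = j4770:
zero (s+399): 399 + j4770 → |·| = √(399²+4770²) = √22912101 ≈ 4786.7, ∠ = arctan(4770/399) ≈ 85.22°
pole (s+250): 250 + j4770 → |·| = √(250²+4770²) = √22815400 ≈ 4776.5, ∠ = arctan(4770/250) ≈ 87.00°
pole (s+477): 477 + j4770 → |·| = √(477²+4770²) = √22980429 ≈ 4793.8, ∠ = arctan(4770/477) ≈ 84.29°
∠H = 85.22° − 171.29° = -86.07°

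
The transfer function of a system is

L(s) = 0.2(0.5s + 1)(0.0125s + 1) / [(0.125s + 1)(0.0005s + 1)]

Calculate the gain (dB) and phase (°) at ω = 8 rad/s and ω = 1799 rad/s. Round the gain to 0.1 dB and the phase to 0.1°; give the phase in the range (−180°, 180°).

ω = 8: -4.6 dB, 36.4°; ω = 1799: 22.5 dB, 45.7°

At ω = 8 rad/s:
zero (1 + j8·0.5) = 1 + j4 → |·| ≈ 4.1231, ∠ ≈ 75.96°
zero (1 + j8·0.0125) = 1 + j0.1 → |·| ≈ 1.005, ∠ ≈ 5.71°
pole (1 + j8·0.125) = 1 + j1 → |·| ≈ 1.4142, ∠ ≈ 45.00°
pole (1 + j8·0.0005) = 1 + j0.004 → |·| ≈ 1, ∠ ≈ 0.23°
|L| = 0.2 · 4.1231 · 1.005 / (1.4142 · 1) ≈ 0.58602
Gain = 20 log₁₀(0.58602) ≈ -4.64 dB
∠L = (75.96° + 5.71°) − (45.00° + 0.23°) = 36.44°

At ω = 1799 rad/s:
zero (1 + j1799·0.5) = 1 + j899.5 → |·| ≈ 899.5, ∠ ≈ 89.94°
zero (1 + j1799·0.0125) = 1 + j22.4875 → |·| ≈ 22.51, ∠ ≈ 87.45°
pole (1 + j1799·0.125) = 1 + j224.875 → |·| ≈ 224.88, ∠ ≈ 89.75°
pole (1 + j1799·0.0005) = 1 + j0.8995 → |·| ≈ 1.345, ∠ ≈ 41.97°
|L| = 0.2 · 899.5 · 22.51 / (224.88 · 1.345) ≈ 13.389
Gain = 20 log₁₀(13.389) ≈ 22.53 dB
∠L = (89.94° + 87.45°) − (89.75° + 41.97°) = 45.67°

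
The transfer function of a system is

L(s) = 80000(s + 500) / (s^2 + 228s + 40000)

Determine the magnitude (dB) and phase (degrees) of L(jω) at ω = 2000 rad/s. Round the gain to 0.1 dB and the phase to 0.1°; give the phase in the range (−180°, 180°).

32.3 dB, -97.5°

At s = jω = j2000:
zero (s+500): 500 + j2000 → |·| = √(500²+2000²) = √4250000 ≈ 2061.6, ∠ = arctan(2000/500) ≈ 75.96°
quadratic: (j2000)² + 228·j2000 + 40000 = -3960000 + j456000 → |·| ≈ 3.9862e+06, ∠ ≈ 173.43°
|L| = 80000 · 2061.6 / 3.9862e+06 ≈ 41.375
Gain = 20 log₁₀(41.375) ≈ 32.33 dB
∠L = 75.96° − 173.43° = -97.47°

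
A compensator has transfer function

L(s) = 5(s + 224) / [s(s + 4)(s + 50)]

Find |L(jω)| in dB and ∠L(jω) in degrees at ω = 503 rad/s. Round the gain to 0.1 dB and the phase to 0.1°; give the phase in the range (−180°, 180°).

-93.3 dB, 162.1°

At s = jω = j503:
zero (s+224): 224 + j503 → |·| = √(224²+503²) = √303185 ≈ 550.62, ∠ = arctan(503/224) ≈ 66.00°
pole (s+4): 4 + j503 → |·| = √(4²+503²) = √253025 ≈ 503.02, ∠ = arctan(503/4) ≈ 89.54°
pole (s+50): 50 + j503 → |·| = √(50²+503²) = √255509 ≈ 505.48, ∠ = arctan(503/50) ≈ 84.32°
pole at origin: |s| = 503, ∠ = 90.00° (in denominator)
|L| = 5 · 550.62 / 1.279e+08 ≈ 2.1525e-05
Gain = 20 log₁₀(2.1525e-05) ≈ -93.34 dB
∠L = 66.00° − 263.86° = -197.86° ≡ 162.14° (principal value)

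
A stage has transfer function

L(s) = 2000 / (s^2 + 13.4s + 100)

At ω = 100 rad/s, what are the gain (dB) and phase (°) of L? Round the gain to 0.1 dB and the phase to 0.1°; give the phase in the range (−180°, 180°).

-14.0 dB, -172.3°

At s = jω = j100:
quadratic: (j100)² + 13.4·j100 + 100 = -9900 + j1340 → |·| ≈ 9990.3, ∠ ≈ 172.29°
|L| = 2000 / 9990.3 ≈ 0.20019
Gain = 20 log₁₀(0.20019) ≈ -13.97 dB
∠L = 0.00° − 172.29° = -172.29°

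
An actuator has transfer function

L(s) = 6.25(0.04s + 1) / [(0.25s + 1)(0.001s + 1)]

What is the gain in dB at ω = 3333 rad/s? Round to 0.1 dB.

At ω = 3333 rad/s:
zero (1 + j3333·0.04) = 1 + j133.32 → |·| ≈ 133.32, ∠ ≈ 89.57°
pole (1 + j3333·0.25) = 1 + j833.25 → |·| ≈ 833.25, ∠ ≈ 89.93°
pole (1 + j3333·0.001) = 1 + j3.333 → |·| ≈ 3.4798, ∠ ≈ 73.30°
|L| = 6.25 · 133.32 / (833.25 · 3.4798) ≈ 0.28737
Gain = 20 log₁₀(0.28737) ≈ -10.83 dB

-10.8 dB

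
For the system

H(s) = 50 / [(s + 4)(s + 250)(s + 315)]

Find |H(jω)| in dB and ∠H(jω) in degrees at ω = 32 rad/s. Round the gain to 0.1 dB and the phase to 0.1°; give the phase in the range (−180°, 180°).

At s = jω = j32:
pole (s+4): 4 + j32 → |·| = √(4²+32²) = √1040 ≈ 32.249, ∠ = arctan(32/4) ≈ 82.87°
pole (s+250): 250 + j32 → |·| = √(250²+32²) = √63524 ≈ 252.04, ∠ = arctan(32/250) ≈ 7.29°
pole (s+315): 315 + j32 → |·| = √(315²+32²) = √100249 ≈ 316.62, ∠ = arctan(32/315) ≈ 5.80°
|H| = 50 / 2.5735e+06 ≈ 1.9429e-05
Gain = 20 log₁₀(1.9429e-05) ≈ -94.23 dB
∠H = 0.00° − 95.96° = -95.96°

-94.2 dB, -96.0°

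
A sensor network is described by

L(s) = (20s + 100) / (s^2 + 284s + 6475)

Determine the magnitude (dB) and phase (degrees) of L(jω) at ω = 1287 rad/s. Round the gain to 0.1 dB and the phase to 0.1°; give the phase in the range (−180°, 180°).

Substitute s = j1287:
Numerator: 20(j1287) + 100 = 100 + j25740
Denominator: (j1287)^2 + 284(j1287) + 6475 = -1649894 + j365508
|N| = √(100² + 25740²) ≈ 25740, ∠N ≈ 89.78°
|D| = √(1649894² + 365508²) ≈ 1.6899e+06, ∠D ≈ 167.51°
|L| = 25740 / 1.6899e+06 ≈ 0.015232
Gain = 20 log₁₀(0.015232) ≈ -36.34 dB
∠L = 89.78° − 167.51° = -77.73°

-36.3 dB, -77.7°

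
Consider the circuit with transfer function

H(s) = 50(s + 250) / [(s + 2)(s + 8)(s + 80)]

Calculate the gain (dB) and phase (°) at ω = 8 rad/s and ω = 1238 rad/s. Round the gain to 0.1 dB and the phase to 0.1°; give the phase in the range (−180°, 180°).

ω = 8: 4.4 dB, -124.8°; ω = 1238: -89.6 dB, 172.7°

At s = jω = j8:
zero (s+250): 250 + j8 → |·| = √(250²+8²) = √62564 ≈ 250.13, ∠ = arctan(8/250) ≈ 1.83°
pole (s+2): 2 + j8 → |·| = √(2²+8²) = √68 ≈ 8.2462, ∠ = arctan(8/2) ≈ 75.96°
pole (s+8): 8 + j8 → |·| = √(8²+8²) = √128 ≈ 11.314, ∠ = arctan(8/8) ≈ 45.00°
pole (s+80): 80 + j8 → |·| = √(80²+8²) = √6464 ≈ 80.399, ∠ = arctan(8/80) ≈ 5.71°
|H| = 50 · 250.13 / 7501 ≈ 1.6673
Gain = 20 log₁₀(1.6673) ≈ 4.44 dB
∠H = 1.83° − 126.67° = -124.84°

At s = jω = j1238:
zero (s+250): 250 + j1238 → |·| = √(250²+1238²) = √1595144 ≈ 1263, ∠ = arctan(1238/250) ≈ 78.58°
pole (s+2): 2 + j1238 → |·| = √(2²+1238²) = √1532648 ≈ 1238, ∠ = arctan(1238/2) ≈ 89.91°
pole (s+8): 8 + j1238 → |·| = √(8²+1238²) = √1532708 ≈ 1238, ∠ = arctan(1238/8) ≈ 89.63°
pole (s+80): 80 + j1238 → |·| = √(80²+1238²) = √1539044 ≈ 1240.6, ∠ = arctan(1238/80) ≈ 86.30°
|H| = 50 · 1263 / 1.9014e+09 ≈ 3.3212e-05
Gain = 20 log₁₀(3.3212e-05) ≈ -89.57 dB
∠H = 78.58° − 265.84° = -187.26° ≡ 172.74° (principal value)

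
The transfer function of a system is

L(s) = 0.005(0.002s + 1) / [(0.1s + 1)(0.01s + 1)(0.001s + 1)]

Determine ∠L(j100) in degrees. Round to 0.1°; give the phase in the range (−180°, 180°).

At ω = 100 rad/s:
zero (1 + j100·0.002) = 1 + j0.2 → |·| ≈ 1.0198, ∠ ≈ 11.31°
pole (1 + j100·0.1) = 1 + j10 → |·| ≈ 10.05, ∠ ≈ 84.29°
pole (1 + j100·0.01) = 1 + j1 → |·| ≈ 1.4142, ∠ ≈ 45.00°
pole (1 + j100·0.001) = 1 + j0.1 → |·| ≈ 1.005, ∠ ≈ 5.71°
∠L = (11.31°) − (84.29° + 45.00° + 5.71°) = -123.69°

-123.7°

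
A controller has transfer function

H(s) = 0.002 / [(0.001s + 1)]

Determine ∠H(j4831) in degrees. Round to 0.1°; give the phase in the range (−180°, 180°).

At ω = 4831 rad/s:
pole (1 + j4831·0.001) = 1 + j4.831 → |·| ≈ 4.9334, ∠ ≈ 78.31°
∠H = (0°) − (78.31°) = -78.31°

-78.3°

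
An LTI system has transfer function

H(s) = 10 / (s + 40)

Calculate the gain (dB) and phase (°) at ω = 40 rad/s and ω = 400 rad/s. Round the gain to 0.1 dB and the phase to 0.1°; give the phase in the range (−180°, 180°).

ω = 40: -15.1 dB, -45.0°; ω = 400: -32.1 dB, -84.3°

At s = jω = j40:
pole (s+40): 40 + j40 → |·| = √(40²+40²) = √3200 ≈ 56.569, ∠ = arctan(40/40) ≈ 45.00°
|H| = 10 / 56.569 ≈ 0.17678
Gain = 20 log₁₀(0.17678) ≈ -15.05 dB
∠H = 0.00° − 45.00° = -45.00°

At s = jω = j400:
pole (s+40): 40 + j400 → |·| = √(40²+400²) = √161600 ≈ 402, ∠ = arctan(400/40) ≈ 84.29°
|H| = 10 / 402 ≈ 0.024876
Gain = 20 log₁₀(0.024876) ≈ -32.08 dB
∠H = 0.00° − 84.29° = -84.29°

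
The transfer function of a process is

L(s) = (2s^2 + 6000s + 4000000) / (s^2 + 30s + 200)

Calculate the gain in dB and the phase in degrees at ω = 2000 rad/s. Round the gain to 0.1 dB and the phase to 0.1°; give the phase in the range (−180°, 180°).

10.0 dB, -70.7°

Substitute s = j2000:
Numerator: 2(j2000)^2 + 6000(j2000) + 4000000 = -4000000 + j12000000
Denominator: (j2000)^2 + 30(j2000) + 200 = -3999800 + j60000
|N| = √(4000000² + 12000000²) ≈ 1.2649e+07, ∠N ≈ 108.43°
|D| = √(3999800² + 60000²) ≈ 4.0002e+06, ∠D ≈ 179.14°
|L| = 1.2649e+07 / 4.0002e+06 ≈ 3.1621
Gain = 20 log₁₀(3.1621) ≈ 10.00 dB
∠L = 108.43° − 179.14° = -70.71°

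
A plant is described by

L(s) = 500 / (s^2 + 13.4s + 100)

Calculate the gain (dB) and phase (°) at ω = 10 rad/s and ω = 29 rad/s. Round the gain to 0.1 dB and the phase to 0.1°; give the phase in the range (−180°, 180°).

At s = jω = j10:
quadratic: (j10)² + 13.4·j10 + 100 = 0 + j134 → |·| ≈ 134, ∠ ≈ 90.00°
|L| = 500 / 134 ≈ 3.7313
Gain = 20 log₁₀(3.7313) ≈ 11.44 dB
∠L = 0.00° − 90.00° = -90.00°

At s = jω = j29:
quadratic: (j29)² + 13.4·j29 + 100 = -741 + j388.6 → |·| ≈ 836.71, ∠ ≈ 152.33°
|L| = 500 / 836.71 ≈ 0.59758
Gain = 20 log₁₀(0.59758) ≈ -4.47 dB
∠L = 0.00° − 152.33° = -152.33°

ω = 10: 11.4 dB, -90.0°; ω = 29: -4.5 dB, -152.3°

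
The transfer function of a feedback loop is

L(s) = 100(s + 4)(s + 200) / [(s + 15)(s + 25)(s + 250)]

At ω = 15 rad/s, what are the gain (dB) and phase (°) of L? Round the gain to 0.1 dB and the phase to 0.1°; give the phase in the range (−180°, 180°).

At s = jω = j15:
zero (s+4): 4 + j15 → |·| = √(4²+15²) = √241 ≈ 15.524, ∠ = arctan(15/4) ≈ 75.07°
zero (s+200): 200 + j15 → |·| = √(200²+15²) = √40225 ≈ 200.56, ∠ = arctan(15/200) ≈ 4.29°
pole (s+15): 15 + j15 → |·| = √(15²+15²) = √450 ≈ 21.213, ∠ = arctan(15/15) ≈ 45.00°
pole (s+25): 25 + j15 → |·| = √(25²+15²) = √850 ≈ 29.155, ∠ = arctan(15/25) ≈ 30.96°
pole (s+250): 250 + j15 → |·| = √(250²+15²) = √62725 ≈ 250.45, ∠ = arctan(15/250) ≈ 3.43°
|L| = 100 · 3113.5 / 1.5489e+05 ≈ 2.0101
Gain = 20 log₁₀(2.0101) ≈ 6.06 dB
∠L = 79.36° − 79.39° = -0.03°

6.1 dB, -0.0°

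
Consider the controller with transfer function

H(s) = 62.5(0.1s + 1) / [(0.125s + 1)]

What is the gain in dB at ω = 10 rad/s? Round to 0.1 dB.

At ω = 10 rad/s:
zero (1 + j10·0.1) = 1 + j1 → |·| ≈ 1.4142, ∠ ≈ 45.00°
pole (1 + j10·0.125) = 1 + j1.25 → |·| ≈ 1.6008, ∠ ≈ 51.34°
|H| = 62.5 · 1.4142 / (1.6008) ≈ 55.215
Gain = 20 log₁₀(55.215) ≈ 34.84 dB

34.8 dB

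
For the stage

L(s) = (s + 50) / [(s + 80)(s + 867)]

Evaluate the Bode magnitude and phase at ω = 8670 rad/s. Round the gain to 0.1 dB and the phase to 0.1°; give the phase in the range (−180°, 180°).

-78.8 dB, -84.1°

At s = jω = j8670:
zero (s+50): 50 + j8670 → |·| = √(50²+8670²) = √75171400 ≈ 8670.1, ∠ = arctan(8670/50) ≈ 89.67°
pole (s+80): 80 + j8670 → |·| = √(80²+8670²) = √75175300 ≈ 8670.4, ∠ = arctan(8670/80) ≈ 89.47°
pole (s+867): 867 + j8670 → |·| = √(867²+8670²) = √75920589 ≈ 8713.2, ∠ = arctan(8670/867) ≈ 84.29°
|L| = 1 · 8670.1 / 7.5547e+07 ≈ 0.00011476
Gain = 20 log₁₀(0.00011476) ≈ -78.80 dB
∠L = 89.67° − 173.76° = -84.09°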